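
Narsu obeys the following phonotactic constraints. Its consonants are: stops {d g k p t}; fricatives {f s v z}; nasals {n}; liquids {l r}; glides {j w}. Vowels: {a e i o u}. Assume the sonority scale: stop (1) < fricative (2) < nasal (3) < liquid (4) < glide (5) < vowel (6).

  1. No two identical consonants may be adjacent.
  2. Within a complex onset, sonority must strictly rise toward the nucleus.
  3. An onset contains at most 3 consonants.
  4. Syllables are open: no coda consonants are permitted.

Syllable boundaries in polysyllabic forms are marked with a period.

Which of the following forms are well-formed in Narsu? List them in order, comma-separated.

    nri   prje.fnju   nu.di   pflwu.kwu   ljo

nri — σ1 onset /nr/ (3→4 rises), coda /∅/ ok → well-formed
prje.fnju — σ1 onset /prj/ (1→4→5 rises), coda /∅/ ok; σ2 onset /fnj/ (2→3→5 rises), coda /∅/ ok → well-formed
nu.di — σ1 onset /n/, coda /∅/ ok; σ2 onset /d/, coda /∅/ ok → well-formed
pflwu.kwu — violates constraint 3: syllable 1 onset /pflw/ has 4 consonants (> 3) → ill-formed
ljo — σ1 onset /lj/ (4→5 rises), coda /∅/ ok → well-formed

nri, prje.fnju, nu.di, ljo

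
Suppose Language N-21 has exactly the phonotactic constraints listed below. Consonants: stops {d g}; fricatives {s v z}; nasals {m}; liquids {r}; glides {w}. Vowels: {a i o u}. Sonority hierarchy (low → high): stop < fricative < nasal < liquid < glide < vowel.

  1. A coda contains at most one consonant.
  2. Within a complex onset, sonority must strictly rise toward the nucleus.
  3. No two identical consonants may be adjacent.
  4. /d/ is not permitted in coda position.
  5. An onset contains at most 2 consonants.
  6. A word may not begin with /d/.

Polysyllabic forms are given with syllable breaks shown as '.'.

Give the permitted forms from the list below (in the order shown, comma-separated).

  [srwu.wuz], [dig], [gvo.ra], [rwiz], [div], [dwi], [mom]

[gvo.ra], [rwiz], [mom]

[srwu.wuz] — violates constraint 5: syllable 1 onset /srw/ has 3 consonants (> 2) → not permitted
[dig] — violates constraint 6: word begins with /d/ → not permitted
[gvo.ra] — σ1 onset /gv/ (1→2 rises), coda /∅/ ok; σ2 onset /r/, coda /∅/ ok → permitted
[rwiz] — σ1 onset /rw/ (4→5 rises), coda /z/ ok → permitted
[div] — violates constraint 6: word begins with /d/ → not permitted
[dwi] — violates constraint 6: word begins with /d/ → not permitted
[mom] — σ1 onset /m/, coda /m/ ok → permitted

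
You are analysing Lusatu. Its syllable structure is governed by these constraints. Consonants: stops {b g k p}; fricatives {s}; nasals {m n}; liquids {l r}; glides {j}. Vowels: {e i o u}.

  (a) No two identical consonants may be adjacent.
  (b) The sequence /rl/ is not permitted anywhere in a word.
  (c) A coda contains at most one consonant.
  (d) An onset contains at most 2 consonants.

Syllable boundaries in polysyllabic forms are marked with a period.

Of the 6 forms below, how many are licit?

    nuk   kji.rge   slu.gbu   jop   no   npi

nuk — σ1 onset /n/, coda /k/ ok → licit
kji.rge — σ1 onset /kj/ (2C), coda /∅/ ok; σ2 onset /rg/ (2C), coda /∅/ ok → licit
slu.gbu — σ1 onset /sl/ (2C), coda /∅/ ok; σ2 onset /gb/ (2C), coda /∅/ ok → licit
jop — σ1 onset /j/, coda /p/ ok → licit
no — σ1 onset /n/, coda /∅/ ok → licit
npi — σ1 onset /np/ (2C), coda /∅/ ok → licit
Licit: nuk, kji.rge, slu.gbu, jop, no, npi → 6.

6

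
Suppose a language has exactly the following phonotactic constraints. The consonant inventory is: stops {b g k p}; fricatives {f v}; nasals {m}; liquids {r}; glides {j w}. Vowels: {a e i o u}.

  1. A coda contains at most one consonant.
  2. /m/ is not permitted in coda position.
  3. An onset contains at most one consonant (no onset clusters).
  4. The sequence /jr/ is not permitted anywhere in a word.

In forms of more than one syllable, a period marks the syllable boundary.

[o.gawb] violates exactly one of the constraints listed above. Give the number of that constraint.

[o.gawb]: syllable 2 coda /wb/ has 2 consonants (> 1).
This is a violation of constraint 1: "A coda contains at most one consonant."
The remaining constraints (2, 3, 4) are satisfied.

1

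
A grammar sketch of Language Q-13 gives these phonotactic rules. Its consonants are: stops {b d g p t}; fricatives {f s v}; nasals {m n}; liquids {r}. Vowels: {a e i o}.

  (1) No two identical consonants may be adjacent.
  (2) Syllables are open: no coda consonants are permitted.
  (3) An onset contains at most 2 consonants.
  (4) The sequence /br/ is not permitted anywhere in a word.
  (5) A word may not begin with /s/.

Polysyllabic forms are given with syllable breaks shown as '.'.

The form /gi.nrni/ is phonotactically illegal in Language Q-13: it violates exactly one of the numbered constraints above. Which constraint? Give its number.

/gi.nrni/: syllable 2 onset /nrn/ has 3 consonants (> 2).
This is a violation of constraint 3: "An onset contains at most 2 consonants."
The remaining constraints (1, 2, 4, 5) are satisfied.

3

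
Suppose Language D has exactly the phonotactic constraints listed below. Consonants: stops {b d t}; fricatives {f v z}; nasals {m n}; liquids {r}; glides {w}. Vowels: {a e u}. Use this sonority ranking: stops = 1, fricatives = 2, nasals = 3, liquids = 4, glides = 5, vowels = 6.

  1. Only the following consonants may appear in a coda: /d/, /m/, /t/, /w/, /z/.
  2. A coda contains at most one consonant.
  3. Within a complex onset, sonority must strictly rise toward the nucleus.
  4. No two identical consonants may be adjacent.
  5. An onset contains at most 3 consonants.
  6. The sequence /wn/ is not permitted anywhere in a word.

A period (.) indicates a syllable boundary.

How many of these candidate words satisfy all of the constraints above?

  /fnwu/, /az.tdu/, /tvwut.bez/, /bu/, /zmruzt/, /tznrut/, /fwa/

4

/fnwu/ — σ1 onset /fnw/ (2→3→5 rises), coda /∅/ ok → permitted
/az.tdu/ — violates constraint 3: syllable 2 onset /td/: /t/ (stop, 1) → /d/ (stop, 1) does not rise → not permitted
/tvwut.bez/ — σ1 onset /tvw/ (1→2→5 rises), coda /t/ ok; σ2 onset /b/, coda /z/ ok → permitted
/bu/ — σ1 onset /b/, coda /∅/ ok → permitted
/zmruzt/ — violates constraint 2: syllable 1 coda /zt/ has 2 consonants (> 1) → not permitted
/tznrut/ — violates constraint 5: syllable 1 onset /tznr/ has 4 consonants (> 3) → not permitted
/fwa/ — σ1 onset /fw/ (2→5 rises), coda /∅/ ok → permitted
Permitted: /fnwu/, /tvwut.bez/, /bu/, /fwa/ → 4.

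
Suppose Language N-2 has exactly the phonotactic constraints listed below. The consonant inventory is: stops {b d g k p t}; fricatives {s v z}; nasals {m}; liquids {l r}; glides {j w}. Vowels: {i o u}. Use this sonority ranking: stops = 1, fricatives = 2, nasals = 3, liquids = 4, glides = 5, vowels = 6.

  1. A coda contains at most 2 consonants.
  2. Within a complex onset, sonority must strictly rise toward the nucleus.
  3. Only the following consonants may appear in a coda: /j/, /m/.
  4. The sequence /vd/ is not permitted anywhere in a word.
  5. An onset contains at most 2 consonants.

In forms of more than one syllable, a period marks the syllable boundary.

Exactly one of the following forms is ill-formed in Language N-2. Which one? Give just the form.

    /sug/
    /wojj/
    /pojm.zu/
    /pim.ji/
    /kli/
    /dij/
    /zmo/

/sug/

/sug/ — violates constraint 3: syllable 1 coda contains /g/, which is not a licensed coda consonant → ill-formed
/wojj/ — σ1 onset /w/, coda /jj/ (2C) ok → well-formed
/pojm.zu/ — σ1 onset /p/, coda /jm/ (2C) ok; σ2 onset /z/, coda /∅/ ok → well-formed
/pim.ji/ — σ1 onset /p/, coda /m/ ok; σ2 onset /j/, coda /∅/ ok → well-formed
/kli/ — σ1 onset /kl/ (1→4 rises), coda /∅/ ok → well-formed
/dij/ — σ1 onset /d/, coda /j/ ok → well-formed
/zmo/ — σ1 onset /zm/ (2→3 rises), coda /∅/ ok → well-formed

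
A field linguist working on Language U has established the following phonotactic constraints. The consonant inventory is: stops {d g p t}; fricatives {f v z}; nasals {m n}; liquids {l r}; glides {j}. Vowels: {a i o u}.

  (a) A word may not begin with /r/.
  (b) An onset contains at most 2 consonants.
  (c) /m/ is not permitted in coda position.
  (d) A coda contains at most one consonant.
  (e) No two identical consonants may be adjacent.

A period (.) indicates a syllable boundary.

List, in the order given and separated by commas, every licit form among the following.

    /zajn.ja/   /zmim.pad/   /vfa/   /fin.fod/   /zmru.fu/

/zajn.ja/ — violates constraint (d): syllable 1 coda /jn/ has 2 consonants (> 1) → illicit
/zmim.pad/ — violates constraint (c): syllable 1 coda contains /m/ → illicit
/vfa/ — σ1 onset /vf/ (2C), coda /∅/ ok → licit
/fin.fod/ — σ1 onset /f/, coda /n/ ok; σ2 onset /f/, coda /d/ ok → licit
/zmru.fu/ — violates constraint (b): syllable 1 onset /zmr/ has 3 consonants (> 2) → illicit

/vfa/, /fin.fod/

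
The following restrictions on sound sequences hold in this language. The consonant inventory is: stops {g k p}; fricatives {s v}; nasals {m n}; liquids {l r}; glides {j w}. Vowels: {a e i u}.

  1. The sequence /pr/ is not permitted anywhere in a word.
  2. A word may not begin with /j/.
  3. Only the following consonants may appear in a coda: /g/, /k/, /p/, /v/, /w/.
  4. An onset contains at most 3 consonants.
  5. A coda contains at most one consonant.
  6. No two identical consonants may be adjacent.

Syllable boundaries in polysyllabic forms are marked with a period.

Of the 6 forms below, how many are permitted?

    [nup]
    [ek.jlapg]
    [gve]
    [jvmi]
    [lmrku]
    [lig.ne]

3

[nup] — σ1 onset /n/, coda /p/ ok → permitted
[ek.jlapg] — violates constraint 5: syllable 2 coda /pg/ has 2 consonants (> 1) → not permitted
[gve] — σ1 onset /gv/ (2C), coda /∅/ ok → permitted
[jvmi] — violates constraint 2: word begins with /j/ → not permitted
[lmrku] — violates constraint 4: syllable 1 onset /lmrk/ has 4 consonants (> 3) → not permitted
[lig.ne] — σ1 onset /l/, coda /g/ ok; σ2 onset /n/, coda /∅/ ok → permitted
Permitted: [nup], [gve], [lig.ne] → 3.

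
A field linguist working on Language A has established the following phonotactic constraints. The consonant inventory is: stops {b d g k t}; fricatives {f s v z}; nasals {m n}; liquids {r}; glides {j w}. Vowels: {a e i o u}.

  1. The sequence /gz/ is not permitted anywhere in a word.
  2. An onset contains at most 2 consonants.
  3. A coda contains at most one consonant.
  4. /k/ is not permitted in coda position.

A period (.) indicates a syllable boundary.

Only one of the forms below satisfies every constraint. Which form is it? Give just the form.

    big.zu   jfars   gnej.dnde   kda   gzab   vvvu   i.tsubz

big.zu — violates constraint 1: contains banned sequence /gz/ → phonotactically illegal
jfars — violates constraint 3: syllable 1 coda /rs/ has 2 consonants (> 1) → phonotactically illegal
gnej.dnde — violates constraint 2: syllable 2 onset /dnd/ has 3 consonants (> 2) → phonotactically illegal
kda — σ1 onset /kd/ (2C), coda /∅/ ok → phonotactically legal
gzab — violates constraint 1: contains banned sequence /gz/ → phonotactically illegal
vvvu — violates constraint 2: syllable 1 onset /vvv/ has 3 consonants (> 2) → phonotactically illegal
i.tsubz — violates constraint 3: syllable 2 coda /bz/ has 2 consonants (> 1) → phonotactically illegal

kda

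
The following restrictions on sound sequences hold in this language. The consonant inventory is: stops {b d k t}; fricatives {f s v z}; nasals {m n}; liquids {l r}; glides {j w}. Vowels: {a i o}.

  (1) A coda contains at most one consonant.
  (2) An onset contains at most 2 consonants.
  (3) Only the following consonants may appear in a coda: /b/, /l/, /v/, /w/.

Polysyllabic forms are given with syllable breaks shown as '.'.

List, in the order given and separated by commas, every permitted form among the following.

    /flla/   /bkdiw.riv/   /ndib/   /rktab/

/ndib/

/flla/ — violates constraint 2: syllable 1 onset /fll/ has 3 consonants (> 2) → not permitted
/bkdiw.riv/ — violates constraint 2: syllable 1 onset /bkd/ has 3 consonants (> 2) → not permitted
/ndib/ — σ1 onset /nd/ (2C), coda /b/ ok → permitted
/rktab/ — violates constraint 2: syllable 1 onset /rkt/ has 3 consonants (> 2) → not permitted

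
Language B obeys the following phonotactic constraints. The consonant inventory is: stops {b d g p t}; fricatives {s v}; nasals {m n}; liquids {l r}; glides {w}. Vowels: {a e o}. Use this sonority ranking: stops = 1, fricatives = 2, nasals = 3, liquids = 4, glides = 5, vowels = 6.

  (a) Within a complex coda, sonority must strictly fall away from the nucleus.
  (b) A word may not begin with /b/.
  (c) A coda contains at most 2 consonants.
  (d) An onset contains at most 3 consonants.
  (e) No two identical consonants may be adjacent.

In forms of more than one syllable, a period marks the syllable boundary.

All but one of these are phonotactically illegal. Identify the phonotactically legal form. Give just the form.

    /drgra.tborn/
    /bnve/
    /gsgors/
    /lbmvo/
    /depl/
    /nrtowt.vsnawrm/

/gsgors/

/drgra.tborn/ — violates constraint (d): syllable 1 onset /drgr/ has 4 consonants (> 3) → phonotactically illegal
/bnve/ — violates constraint (b): word begins with /b/ → phonotactically illegal
/gsgors/ — σ1 onset /gsg/ (3C), coda /rs/ (4→2 falls) ok → phonotactically legal
/lbmvo/ — violates constraint (d): syllable 1 onset /lbmv/ has 4 consonants (> 3) → phonotactically illegal
/depl/ — violates constraint (a): syllable 1 coda /pl/: /p/ (stop, 1) → /l/ (liquid, 4) does not fall → phonotactically illegal
/nrtowt.vsnawrm/ — violates constraint (c): syllable 2 coda /wrm/ has 3 consonants (> 2) → phonotactically illegal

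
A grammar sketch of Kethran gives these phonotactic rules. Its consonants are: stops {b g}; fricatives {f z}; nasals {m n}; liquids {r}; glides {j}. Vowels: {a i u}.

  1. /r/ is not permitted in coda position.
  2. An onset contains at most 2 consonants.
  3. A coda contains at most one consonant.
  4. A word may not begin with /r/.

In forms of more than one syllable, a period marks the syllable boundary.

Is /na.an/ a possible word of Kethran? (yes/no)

yes

/na.an/ — σ1 onset /n/, coda /∅/ ok; σ2 onset /∅/, coda /n/ ok → well-formed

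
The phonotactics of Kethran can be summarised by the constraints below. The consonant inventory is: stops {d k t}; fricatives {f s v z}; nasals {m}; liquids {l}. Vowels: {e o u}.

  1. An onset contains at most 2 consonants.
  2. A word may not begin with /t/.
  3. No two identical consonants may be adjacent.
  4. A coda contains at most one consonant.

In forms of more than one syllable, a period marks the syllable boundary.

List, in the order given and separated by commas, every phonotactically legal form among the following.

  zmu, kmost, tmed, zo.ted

zmu, zo.ted

zmu — σ1 onset /zm/ (2C), coda /∅/ ok → phonotactically legal
kmost — violates constraint 4: syllable 1 coda /st/ has 2 consonants (> 1) → phonotactically illegal
tmed — violates constraint 2: word begins with /t/ → phonotactically illegal
zo.ted — σ1 onset /z/, coda /∅/ ok; σ2 onset /t/, coda /d/ ok → phonotactically legal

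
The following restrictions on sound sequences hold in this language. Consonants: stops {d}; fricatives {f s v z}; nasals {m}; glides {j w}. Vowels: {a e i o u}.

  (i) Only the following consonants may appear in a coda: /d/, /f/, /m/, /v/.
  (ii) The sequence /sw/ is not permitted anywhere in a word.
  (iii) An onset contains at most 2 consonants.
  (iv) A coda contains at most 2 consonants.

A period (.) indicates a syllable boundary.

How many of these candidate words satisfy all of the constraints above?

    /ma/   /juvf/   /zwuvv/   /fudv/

4

/ma/ — σ1 onset /m/, coda /∅/ ok → permitted
/juvf/ — σ1 onset /j/, coda /vf/ (2C) ok → permitted
/zwuvv/ — σ1 onset /zw/ (2C), coda /vv/ (2C) ok → permitted
/fudv/ — σ1 onset /f/, coda /dv/ (2C) ok → permitted
Permitted: /ma/, /juvf/, /zwuvv/, /fudv/ → 4.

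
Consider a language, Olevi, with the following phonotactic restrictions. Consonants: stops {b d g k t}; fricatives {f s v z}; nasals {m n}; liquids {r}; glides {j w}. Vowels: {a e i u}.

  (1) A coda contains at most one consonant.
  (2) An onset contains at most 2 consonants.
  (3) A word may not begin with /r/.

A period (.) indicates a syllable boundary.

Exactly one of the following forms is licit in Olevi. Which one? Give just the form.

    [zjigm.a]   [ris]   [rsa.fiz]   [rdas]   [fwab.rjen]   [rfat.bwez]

[fwab.rjen]

[zjigm.a] — violates constraint 1: syllable 1 coda /gm/ has 2 consonants (> 1) → illicit
[ris] — violates constraint 3: word begins with /r/ → illicit
[rsa.fiz] — violates constraint 3: word begins with /r/ → illicit
[rdas] — violates constraint 3: word begins with /r/ → illicit
[fwab.rjen] — σ1 onset /fw/ (2C), coda /b/ ok; σ2 onset /rj/ (2C), coda /n/ ok → licit
[rfat.bwez] — violates constraint 3: word begins with /r/ → illicit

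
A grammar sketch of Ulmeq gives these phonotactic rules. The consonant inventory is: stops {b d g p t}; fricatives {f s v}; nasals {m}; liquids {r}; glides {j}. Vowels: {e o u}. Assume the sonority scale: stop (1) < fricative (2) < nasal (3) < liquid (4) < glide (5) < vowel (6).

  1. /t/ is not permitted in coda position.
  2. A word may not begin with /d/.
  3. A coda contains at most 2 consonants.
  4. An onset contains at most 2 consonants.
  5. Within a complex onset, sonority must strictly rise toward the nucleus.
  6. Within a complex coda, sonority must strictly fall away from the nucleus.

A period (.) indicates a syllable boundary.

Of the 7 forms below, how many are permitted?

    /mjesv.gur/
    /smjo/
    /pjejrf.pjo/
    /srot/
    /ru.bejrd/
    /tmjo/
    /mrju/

0

/mjesv.gur/ — violates constraint 6: syllable 1 coda /sv/: /s/ (fricative, 2) → /v/ (fricative, 2) does not fall → not permitted
/smjo/ — violates constraint 4: syllable 1 onset /smj/ has 3 consonants (> 2) → not permitted
/pjejrf.pjo/ — violates constraint 3: syllable 1 coda /jrf/ has 3 consonants (> 2) → not permitted
/srot/ — violates constraint 1: syllable 1 coda contains /t/ → not permitted
/ru.bejrd/ — violates constraint 3: syllable 2 coda /jrd/ has 3 consonants (> 2) → not permitted
/tmjo/ — violates constraint 4: syllable 1 onset /tmj/ has 3 consonants (> 2) → not permitted
/mrju/ — violates constraint 4: syllable 1 onset /mrj/ has 3 consonants (> 2) → not permitted
No form is permitted → 0.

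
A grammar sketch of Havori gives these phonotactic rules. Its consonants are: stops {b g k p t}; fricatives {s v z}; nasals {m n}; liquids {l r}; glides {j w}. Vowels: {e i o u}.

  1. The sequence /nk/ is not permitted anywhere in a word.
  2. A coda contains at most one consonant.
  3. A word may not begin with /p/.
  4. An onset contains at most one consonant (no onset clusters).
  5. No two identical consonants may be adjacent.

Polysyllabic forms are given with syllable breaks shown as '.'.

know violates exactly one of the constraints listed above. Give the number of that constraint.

know: syllable 1 onset /kn/ has 2 consonants (> 1).
This is a violation of constraint 4: "An onset contains at most one consonant (no onset clusters)."
The remaining constraints (1, 2, 3, 5) are satisfied.

4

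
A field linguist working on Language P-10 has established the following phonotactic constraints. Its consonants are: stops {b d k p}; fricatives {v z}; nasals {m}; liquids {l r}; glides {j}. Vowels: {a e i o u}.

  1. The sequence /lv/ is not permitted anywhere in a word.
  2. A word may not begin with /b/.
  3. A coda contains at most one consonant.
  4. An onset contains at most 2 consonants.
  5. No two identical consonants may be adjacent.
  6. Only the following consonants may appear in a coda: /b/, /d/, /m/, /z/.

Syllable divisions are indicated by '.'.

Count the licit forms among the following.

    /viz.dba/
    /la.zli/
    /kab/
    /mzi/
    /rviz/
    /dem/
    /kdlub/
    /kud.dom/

6

/viz.dba/ — σ1 onset /v/, coda /z/ ok; σ2 onset /db/ (2C), coda /∅/ ok → licit
/la.zli/ — σ1 onset /l/, coda /∅/ ok; σ2 onset /zl/ (2C), coda /∅/ ok → licit
/kab/ — σ1 onset /k/, coda /b/ ok → licit
/mzi/ — σ1 onset /mz/ (2C), coda /∅/ ok → licit
/rviz/ — σ1 onset /rv/ (2C), coda /z/ ok → licit
/dem/ — σ1 onset /d/, coda /m/ ok → licit
/kdlub/ — violates constraint 4: syllable 1 onset /kdl/ has 3 consonants (> 2) → illicit
/kud.dom/ — violates constraint 5: adjacent identical consonants /dd/ → illicit
Licit: /viz.dba/, /la.zli/, /kab/, /mzi/, /rviz/, /dem/ → 6.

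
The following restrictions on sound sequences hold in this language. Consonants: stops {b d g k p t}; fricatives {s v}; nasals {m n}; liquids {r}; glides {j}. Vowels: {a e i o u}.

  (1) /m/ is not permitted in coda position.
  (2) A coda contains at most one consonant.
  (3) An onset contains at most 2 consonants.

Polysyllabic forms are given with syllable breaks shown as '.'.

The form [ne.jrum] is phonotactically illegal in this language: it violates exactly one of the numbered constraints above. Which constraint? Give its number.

[ne.jrum]: syllable 2 coda contains /m/.
This is a violation of constraint 1: "/m/ is not permitted in coda position."
The remaining constraints (2, 3) are satisfied.

1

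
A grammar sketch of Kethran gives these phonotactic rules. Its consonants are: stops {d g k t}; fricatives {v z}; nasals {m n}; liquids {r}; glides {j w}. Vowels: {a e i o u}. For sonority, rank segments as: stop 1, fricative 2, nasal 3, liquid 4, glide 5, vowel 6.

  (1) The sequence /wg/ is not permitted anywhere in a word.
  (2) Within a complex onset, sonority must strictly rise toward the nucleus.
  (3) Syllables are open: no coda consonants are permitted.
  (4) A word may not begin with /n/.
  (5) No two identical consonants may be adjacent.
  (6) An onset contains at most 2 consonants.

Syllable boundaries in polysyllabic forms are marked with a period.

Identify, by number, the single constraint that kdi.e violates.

2

kdi.e: syllable 1 onset /kd/: /k/ (stop, 1) → /d/ (stop, 1) does not rise.
This is a violation of constraint 2: "Within a complex onset, sonority must strictly rise toward the nucleus."
The remaining constraints (1, 3, 4, 5, 6) are satisfied.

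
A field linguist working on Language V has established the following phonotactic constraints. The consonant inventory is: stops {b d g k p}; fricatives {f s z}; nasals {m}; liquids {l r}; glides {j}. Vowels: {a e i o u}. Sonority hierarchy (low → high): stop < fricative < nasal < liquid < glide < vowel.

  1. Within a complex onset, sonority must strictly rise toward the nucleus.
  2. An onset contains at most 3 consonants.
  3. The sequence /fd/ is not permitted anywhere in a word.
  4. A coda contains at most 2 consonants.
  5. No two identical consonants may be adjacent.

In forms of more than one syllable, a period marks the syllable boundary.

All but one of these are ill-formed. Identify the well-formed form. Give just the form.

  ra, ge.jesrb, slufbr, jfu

ra

ra — σ1 onset /r/, coda /∅/ ok → well-formed
ge.jesrb — violates constraint 4: syllable 2 coda /srb/ has 3 consonants (> 2) → ill-formed
slufbr — violates constraint 4: syllable 1 coda /fbr/ has 3 consonants (> 2) → ill-formed
jfu — violates constraint 1: syllable 1 onset /jf/: /j/ (glide, 5) → /f/ (fricative, 2) does not rise → ill-formed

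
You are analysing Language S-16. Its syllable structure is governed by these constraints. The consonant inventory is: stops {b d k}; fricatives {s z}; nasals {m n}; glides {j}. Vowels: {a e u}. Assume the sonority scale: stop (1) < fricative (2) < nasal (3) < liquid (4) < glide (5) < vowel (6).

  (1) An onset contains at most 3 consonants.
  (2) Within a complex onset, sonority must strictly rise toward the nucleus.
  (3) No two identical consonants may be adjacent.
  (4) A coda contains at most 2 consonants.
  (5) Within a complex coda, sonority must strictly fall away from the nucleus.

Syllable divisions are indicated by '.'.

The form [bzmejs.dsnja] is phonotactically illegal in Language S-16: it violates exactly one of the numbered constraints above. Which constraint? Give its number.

[bzmejs.dsnja]: syllable 2 onset /dsnj/ has 4 consonants (> 3).
This is a violation of constraint 1: "An onset contains at most 3 consonants."
The remaining constraints (2, 3, 4, 5) are satisfied.

1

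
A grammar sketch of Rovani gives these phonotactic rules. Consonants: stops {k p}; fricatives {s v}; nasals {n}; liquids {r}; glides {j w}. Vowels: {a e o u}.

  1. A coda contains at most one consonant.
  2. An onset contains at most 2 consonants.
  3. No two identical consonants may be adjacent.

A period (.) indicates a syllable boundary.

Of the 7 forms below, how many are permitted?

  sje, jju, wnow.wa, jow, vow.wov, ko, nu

4

sje — σ1 onset /sj/ (2C), coda /∅/ ok → permitted
jju — violates constraint 3: adjacent identical consonants /jj/ → not permitted
wnow.wa — violates constraint 3: adjacent identical consonants /ww/ → not permitted
jow — σ1 onset /j/, coda /w/ ok → permitted
vow.wov — violates constraint 3: adjacent identical consonants /ww/ → not permitted
ko — σ1 onset /k/, coda /∅/ ok → permitted
nu — σ1 onset /n/, coda /∅/ ok → permitted
Permitted: sje, jow, ko, nu → 4.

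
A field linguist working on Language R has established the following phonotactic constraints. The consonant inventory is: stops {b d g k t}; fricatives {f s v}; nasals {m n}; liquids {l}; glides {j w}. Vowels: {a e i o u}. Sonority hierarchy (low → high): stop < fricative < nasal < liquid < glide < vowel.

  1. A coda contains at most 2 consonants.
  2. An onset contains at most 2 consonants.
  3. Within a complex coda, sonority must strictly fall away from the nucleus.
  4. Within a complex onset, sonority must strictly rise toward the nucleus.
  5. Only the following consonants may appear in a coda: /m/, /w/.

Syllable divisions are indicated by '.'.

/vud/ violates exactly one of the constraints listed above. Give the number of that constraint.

5

/vud/: syllable 1 coda contains /d/, which is not a licensed coda consonant.
This is a violation of constraint 5: "Only the following consonants may appear in a coda: /m/, /w/."
The remaining constraints (1, 2, 3, 4) are satisfied.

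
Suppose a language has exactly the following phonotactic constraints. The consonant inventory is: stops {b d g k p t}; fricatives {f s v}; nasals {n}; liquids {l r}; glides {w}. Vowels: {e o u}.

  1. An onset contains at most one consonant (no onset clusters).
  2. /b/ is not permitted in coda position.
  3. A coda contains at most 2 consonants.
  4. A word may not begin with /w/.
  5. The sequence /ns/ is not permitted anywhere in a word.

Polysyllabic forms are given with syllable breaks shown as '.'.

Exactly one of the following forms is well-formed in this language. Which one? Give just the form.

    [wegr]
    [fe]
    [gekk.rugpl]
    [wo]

[fe]

[wegr] — violates constraint 4: word begins with /w/ → ill-formed
[fe] — σ1 onset /f/, coda /∅/ ok → well-formed
[gekk.rugpl] — violates constraint 3: syllable 2 coda /gpl/ has 3 consonants (> 2) → ill-formed
[wo] — violates constraint 4: word begins with /w/ → ill-formed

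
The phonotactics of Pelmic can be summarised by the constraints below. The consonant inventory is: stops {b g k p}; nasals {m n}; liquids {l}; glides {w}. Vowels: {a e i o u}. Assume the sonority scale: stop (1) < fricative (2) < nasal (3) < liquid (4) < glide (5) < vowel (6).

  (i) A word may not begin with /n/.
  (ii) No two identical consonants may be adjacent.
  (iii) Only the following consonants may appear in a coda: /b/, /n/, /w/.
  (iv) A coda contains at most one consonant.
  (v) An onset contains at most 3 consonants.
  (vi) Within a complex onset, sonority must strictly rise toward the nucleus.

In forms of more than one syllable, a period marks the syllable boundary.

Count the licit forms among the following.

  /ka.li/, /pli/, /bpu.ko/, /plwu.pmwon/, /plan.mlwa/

4

/ka.li/ — σ1 onset /k/, coda /∅/ ok; σ2 onset /l/, coda /∅/ ok → licit
/pli/ — σ1 onset /pl/ (1→4 rises), coda /∅/ ok → licit
/bpu.ko/ — violates constraint (vi): syllable 1 onset /bp/: /b/ (stop, 1) → /p/ (stop, 1) does not rise → illicit
/plwu.pmwon/ — σ1 onset /plw/ (1→4→5 rises), coda /∅/ ok; σ2 onset /pmw/ (1→3→5 rises), coda /n/ ok → licit
/plan.mlwa/ — σ1 onset /pl/ (1→4 rises), coda /n/ ok; σ2 onset /mlw/ (3→4→5 rises), coda /∅/ ok → licit
Licit: /ka.li/, /pli/, /plwu.pmwon/, /plan.mlwa/ → 4.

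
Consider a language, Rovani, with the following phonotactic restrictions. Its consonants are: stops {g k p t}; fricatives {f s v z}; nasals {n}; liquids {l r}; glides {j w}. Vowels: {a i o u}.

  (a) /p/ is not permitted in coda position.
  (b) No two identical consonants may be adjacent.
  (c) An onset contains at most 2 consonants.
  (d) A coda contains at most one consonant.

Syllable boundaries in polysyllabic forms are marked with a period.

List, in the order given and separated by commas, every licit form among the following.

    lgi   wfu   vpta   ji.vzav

lgi — σ1 onset /lg/ (2C), coda /∅/ ok → licit
wfu — σ1 onset /wf/ (2C), coda /∅/ ok → licit
vpta — violates constraint (c): syllable 1 onset /vpt/ has 3 consonants (> 2) → illicit
ji.vzav — σ1 onset /j/, coda /∅/ ok; σ2 onset /vz/ (2C), coda /v/ ok → licit

lgi, wfu, ji.vzav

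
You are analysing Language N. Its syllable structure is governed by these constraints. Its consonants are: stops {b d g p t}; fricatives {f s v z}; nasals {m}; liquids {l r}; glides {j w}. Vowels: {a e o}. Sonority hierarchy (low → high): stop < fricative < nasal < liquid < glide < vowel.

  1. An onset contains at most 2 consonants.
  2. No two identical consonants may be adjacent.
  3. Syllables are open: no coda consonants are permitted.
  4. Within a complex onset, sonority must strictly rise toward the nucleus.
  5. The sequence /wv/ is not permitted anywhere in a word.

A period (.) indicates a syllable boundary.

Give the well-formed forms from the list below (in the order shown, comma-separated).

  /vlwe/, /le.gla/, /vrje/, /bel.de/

/vlwe/ — violates constraint 1: syllable 1 onset /vlw/ has 3 consonants (> 2) → ill-formed
/le.gla/ — σ1 onset /l/, coda /∅/ ok; σ2 onset /gl/ (1→4 rises), coda /∅/ ok → well-formed
/vrje/ — violates constraint 1: syllable 1 onset /vrj/ has 3 consonants (> 2) → ill-formed
/bel.de/ — violates constraint 3: syllable 1 coda /l/ has 1 consonant (> 0) → ill-formed

/le.gla/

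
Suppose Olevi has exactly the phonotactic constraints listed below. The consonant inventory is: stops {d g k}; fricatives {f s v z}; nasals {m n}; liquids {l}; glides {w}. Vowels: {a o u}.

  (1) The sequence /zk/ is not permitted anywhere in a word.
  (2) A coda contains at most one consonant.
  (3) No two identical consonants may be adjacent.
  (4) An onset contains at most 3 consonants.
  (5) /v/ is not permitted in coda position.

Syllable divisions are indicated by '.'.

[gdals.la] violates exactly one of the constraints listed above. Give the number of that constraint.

[gdals.la]: syllable 1 coda /ls/ has 2 consonants (> 1).
This is a violation of constraint 2: "A coda contains at most one consonant."
The remaining constraints (1, 3, 4, 5) are satisfied.

2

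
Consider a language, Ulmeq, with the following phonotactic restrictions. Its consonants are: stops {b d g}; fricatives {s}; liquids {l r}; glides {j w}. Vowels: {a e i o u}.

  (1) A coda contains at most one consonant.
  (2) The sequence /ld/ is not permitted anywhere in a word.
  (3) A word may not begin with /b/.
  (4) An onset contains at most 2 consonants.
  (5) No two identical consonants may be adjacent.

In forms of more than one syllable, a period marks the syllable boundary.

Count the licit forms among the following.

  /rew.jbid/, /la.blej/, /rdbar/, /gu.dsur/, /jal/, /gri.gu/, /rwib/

6

/rew.jbid/ — σ1 onset /r/, coda /w/ ok; σ2 onset /jb/ (2C), coda /d/ ok → licit
/la.blej/ — σ1 onset /l/, coda /∅/ ok; σ2 onset /bl/ (2C), coda /j/ ok → licit
/rdbar/ — violates constraint 4: syllable 1 onset /rdb/ has 3 consonants (> 2) → illicit
/gu.dsur/ — σ1 onset /g/, coda /∅/ ok; σ2 onset /ds/ (2C), coda /r/ ok → licit
/jal/ — σ1 onset /j/, coda /l/ ok → licit
/gri.gu/ — σ1 onset /gr/ (2C), coda /∅/ ok; σ2 onset /g/, coda /∅/ ok → licit
/rwib/ — σ1 onset /rw/ (2C), coda /b/ ok → licit
Licit: /rew.jbid/, /la.blej/, /gu.dsur/, /jal/, /gri.gu/, /rwib/ → 6.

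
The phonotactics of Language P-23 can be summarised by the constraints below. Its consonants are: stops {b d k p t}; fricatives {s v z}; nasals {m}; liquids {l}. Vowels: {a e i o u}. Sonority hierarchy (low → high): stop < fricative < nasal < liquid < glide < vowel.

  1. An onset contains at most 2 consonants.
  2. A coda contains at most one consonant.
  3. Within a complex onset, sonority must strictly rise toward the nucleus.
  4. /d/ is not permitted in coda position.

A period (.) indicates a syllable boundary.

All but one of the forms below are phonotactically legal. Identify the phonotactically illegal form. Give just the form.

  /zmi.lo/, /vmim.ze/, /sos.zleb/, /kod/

/zmi.lo/ — σ1 onset /zm/ (2→3 rises), coda /∅/ ok; σ2 onset /l/, coda /∅/ ok → phonotactically legal
/vmim.ze/ — σ1 onset /vm/ (2→3 rises), coda /m/ ok; σ2 onset /z/, coda /∅/ ok → phonotactically legal
/sos.zleb/ — σ1 onset /s/, coda /s/ ok; σ2 onset /zl/ (2→4 rises), coda /b/ ok → phonotactically legal
/kod/ — violates constraint 4: syllable 1 coda contains /d/ → phonotactically illegal

/kod/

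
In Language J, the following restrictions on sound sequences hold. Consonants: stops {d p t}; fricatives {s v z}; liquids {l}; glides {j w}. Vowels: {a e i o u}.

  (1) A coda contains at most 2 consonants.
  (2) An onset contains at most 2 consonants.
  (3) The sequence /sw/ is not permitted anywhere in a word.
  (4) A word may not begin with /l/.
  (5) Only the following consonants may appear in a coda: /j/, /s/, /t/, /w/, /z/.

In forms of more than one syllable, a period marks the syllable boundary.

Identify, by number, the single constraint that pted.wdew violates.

pted.wdew: syllable 1 coda contains /d/, which is not a licensed coda consonant.
This is a violation of constraint 5: "Only the following consonants may appear in a coda: /j/, /s/, /t/, /w/, /z/."
The remaining constraints (1, 2, 3, 4) are satisfied.

5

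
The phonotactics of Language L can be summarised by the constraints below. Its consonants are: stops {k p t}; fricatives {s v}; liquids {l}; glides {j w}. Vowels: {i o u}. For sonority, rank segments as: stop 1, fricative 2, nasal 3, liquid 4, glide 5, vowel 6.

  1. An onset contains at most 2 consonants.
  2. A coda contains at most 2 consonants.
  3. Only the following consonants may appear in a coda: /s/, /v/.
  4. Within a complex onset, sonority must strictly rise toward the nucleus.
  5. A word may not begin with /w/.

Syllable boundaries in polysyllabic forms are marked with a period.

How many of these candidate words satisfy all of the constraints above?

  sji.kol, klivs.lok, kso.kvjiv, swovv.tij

0

sji.kol — violates constraint 3: syllable 2 coda contains /l/, which is not a licensed coda consonant → not permitted
klivs.lok — violates constraint 3: syllable 2 coda contains /k/, which is not a licensed coda consonant → not permitted
kso.kvjiv — violates constraint 1: syllable 2 onset /kvj/ has 3 consonants (> 2) → not permitted
swovv.tij — violates constraint 3: syllable 2 coda contains /j/, which is not a licensed coda consonant → not permitted
No form is permitted → 0.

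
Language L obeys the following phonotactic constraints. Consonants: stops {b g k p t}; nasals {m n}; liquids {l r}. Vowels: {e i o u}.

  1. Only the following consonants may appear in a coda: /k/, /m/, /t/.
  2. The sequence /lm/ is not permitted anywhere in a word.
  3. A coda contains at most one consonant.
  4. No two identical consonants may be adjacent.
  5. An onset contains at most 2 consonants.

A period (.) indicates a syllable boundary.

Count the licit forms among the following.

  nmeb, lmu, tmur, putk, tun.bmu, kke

0

nmeb — violates constraint 1: syllable 1 coda contains /b/, which is not a licensed coda consonant → illicit
lmu — violates constraint 2: contains banned sequence /lm/ → illicit
tmur — violates constraint 1: syllable 1 coda contains /r/, which is not a licensed coda consonant → illicit
putk — violates constraint 3: syllable 1 coda /tk/ has 2 consonants (> 1) → illicit
tun.bmu — violates constraint 1: syllable 1 coda contains /n/, which is not a licensed coda consonant → illicit
kke — violates constraint 4: adjacent identical consonants /kk/ → illicit
No form is licit → 0.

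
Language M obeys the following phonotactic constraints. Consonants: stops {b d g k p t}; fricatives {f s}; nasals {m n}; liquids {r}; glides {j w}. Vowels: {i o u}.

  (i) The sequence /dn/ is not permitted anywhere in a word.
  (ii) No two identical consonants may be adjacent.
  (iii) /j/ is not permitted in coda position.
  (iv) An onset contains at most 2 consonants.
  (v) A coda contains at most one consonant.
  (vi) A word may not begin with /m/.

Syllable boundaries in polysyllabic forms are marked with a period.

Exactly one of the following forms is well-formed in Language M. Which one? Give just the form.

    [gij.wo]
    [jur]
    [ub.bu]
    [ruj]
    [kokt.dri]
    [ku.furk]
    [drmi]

[jur]

[gij.wo] — violates constraint (iii): syllable 1 coda contains /j/ → ill-formed
[jur] — σ1 onset /j/, coda /r/ ok → well-formed
[ub.bu] — violates constraint (ii): adjacent identical consonants /bb/ → ill-formed
[ruj] — violates constraint (iii): syllable 1 coda contains /j/ → ill-formed
[kokt.dri] — violates constraint (v): syllable 1 coda /kt/ has 2 consonants (> 1) → ill-formed
[ku.furk] — violates constraint (v): syllable 2 coda /rk/ has 2 consonants (> 1) → ill-formed
[drmi] — violates constraint (iv): syllable 1 onset /drm/ has 3 consonants (> 2) → ill-formed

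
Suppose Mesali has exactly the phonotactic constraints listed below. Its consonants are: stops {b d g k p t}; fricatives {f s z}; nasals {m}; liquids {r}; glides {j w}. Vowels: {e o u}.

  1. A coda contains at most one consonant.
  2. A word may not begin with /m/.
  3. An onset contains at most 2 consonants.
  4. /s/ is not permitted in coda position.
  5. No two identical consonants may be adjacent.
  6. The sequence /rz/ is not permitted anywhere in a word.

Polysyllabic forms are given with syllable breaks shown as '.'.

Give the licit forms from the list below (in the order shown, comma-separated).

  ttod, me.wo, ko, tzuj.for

ttod — violates constraint 5: adjacent identical consonants /tt/ → illicit
me.wo — violates constraint 2: word begins with /m/ → illicit
ko — σ1 onset /k/, coda /∅/ ok → licit
tzuj.for — σ1 onset /tz/ (2C), coda /j/ ok; σ2 onset /f/, coda /r/ ok → licit

ko, tzuj.for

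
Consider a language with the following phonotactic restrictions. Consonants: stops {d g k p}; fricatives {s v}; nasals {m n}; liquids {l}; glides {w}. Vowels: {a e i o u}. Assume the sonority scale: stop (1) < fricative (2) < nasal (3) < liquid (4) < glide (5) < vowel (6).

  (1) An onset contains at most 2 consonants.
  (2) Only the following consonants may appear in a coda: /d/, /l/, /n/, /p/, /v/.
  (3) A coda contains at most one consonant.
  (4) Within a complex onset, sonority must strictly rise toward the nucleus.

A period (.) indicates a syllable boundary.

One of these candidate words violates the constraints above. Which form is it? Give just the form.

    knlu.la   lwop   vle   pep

knlu.la

knlu.la — violates constraint 1: syllable 1 onset /knl/ has 3 consonants (> 2) → phonotactically illegal
lwop — σ1 onset /lw/ (4→5 rises), coda /p/ ok → phonotactically legal
vle — σ1 onset /vl/ (2→4 rises), coda /∅/ ok → phonotactically legal
pep — σ1 onset /p/, coda /p/ ok → phonotactically legal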